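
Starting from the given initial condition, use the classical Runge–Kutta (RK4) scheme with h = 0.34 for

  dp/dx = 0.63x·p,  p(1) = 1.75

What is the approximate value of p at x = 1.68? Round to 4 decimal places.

3.1069

RK4: k1 = f(x_n, p_n); k2 = f(x_n + h/2, p_n + (h/2)·k1); k3 = f(x_n + h/2, p_n + (h/2)·k2); k4 = f(x_n + h, p_n + h·k3); p_{n+1} = p_n + (h/6)·(k1 + 2k2 + 2k3 + k4).
x=1.000000, p=1.750000:
  k1 = f(1.000000, 1.750000) = 1.102500
  k2 = f(1.170000, 1.937425) = 1.428076
  k3 = f(1.170000, 1.992773) = 1.468873
  k4 = f(1.340000, 2.249417) = 1.898958
  p ← 1.750000 + (0.34/6)·(k1 + 2k2 + 2k3 + k4) = 2.248403
x=1.340000, p=2.248403:
  k1 = f(1.340000, 2.248403) = 1.898102
  k2 = f(1.510000, 2.571081) = 2.445869
  k3 = f(1.510000, 2.664201) = 2.534455
  k4 = f(1.680000, 3.110118) = 3.291749
  p ← 2.248403 + (0.34/6)·(k1 + 2k2 + 2k3 + k4) = 3.106932
p(1.68) ≈ 3.1069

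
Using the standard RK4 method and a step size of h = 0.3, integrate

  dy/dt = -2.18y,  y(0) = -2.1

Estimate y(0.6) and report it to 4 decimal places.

RK4: k1 = f(t_n, y_n); k2 = f(t_n + h/2, y_n + (h/2)·k1); k3 = f(t_n + h/2, y_n + (h/2)·k2); k4 = f(t_n + h, y_n + h·k3); y_{n+1} = y_n + (h/6)·(k1 + 2k2 + 2k3 + k4).
t=0.000000, y=-2.100000:
  k1 = f(0.000000, -2.100000) = 4.578000
  k2 = f(0.150000, -1.413300) = 3.080994
  k3 = f(0.150000, -1.637851) = 3.570515
  k4 = f(0.300000, -1.028846) = 2.242883
  y ← -2.100000 + (0.3/6)·(k1 + 2k2 + 2k3 + k4) = -1.093805
t=0.300000, y=-1.093805:
  k1 = f(0.300000, -1.093805) = 2.384495
  k2 = f(0.450000, -0.736131) = 1.604765
  k3 = f(0.450000, -0.853090) = 1.859737
  k4 = f(0.600000, -0.535884) = 1.168227
  y ← -1.093805 + (0.3/6)·(k1 + 2k2 + 2k3 + k4) = -0.569719
y(0.6) ≈ -0.5697

-0.5697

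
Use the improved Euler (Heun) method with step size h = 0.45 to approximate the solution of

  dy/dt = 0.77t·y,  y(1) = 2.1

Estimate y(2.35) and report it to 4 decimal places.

11.1069

Heun: k1 = f(t_n, y_n); k2 = f(t_n + h, y_n + h·k1); y_{n+1} = y_n + (h/2)·(k1 + k2).
t=1.000000, y=2.100000:
  k1 = f(1.000000, 2.100000) = 1.617000
  k2 = f(1.450000, 2.827650) = 3.157071
  y ← 2.100000 + (0.45/2)·(1.617000 + 3.157071) = 3.174166
t=1.450000, y=3.174166:
  k1 = f(1.450000, 3.174166) = 3.543956
  k2 = f(1.900000, 4.768946) = 6.976969
  y ← 3.174166 + (0.45/2)·(3.543956 + 6.976969) = 5.541374
t=1.900000, y=5.541374:
  k1 = f(1.900000, 5.541374) = 8.107030
  k2 = f(2.350000, 9.189538) = 16.628469
  y ← 5.541374 + (0.45/2)·(8.107030 + 16.628469) = 11.106861
y(2.35) ≈ 11.1069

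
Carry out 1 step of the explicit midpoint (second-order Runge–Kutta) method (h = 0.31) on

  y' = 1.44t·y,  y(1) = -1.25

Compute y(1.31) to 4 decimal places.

Midpoint: k1 = f(t_n, y_n); k2 = f(t_n + h/2, y_n + (h/2)·k1); y_{n+1} = y_n + h·k2.
t=1.000000, y=-1.250000:
  k1 = f(1.000000, -1.250000) = -1.800000
  k2 = f(1.155000, -1.529000) = -2.543033
  y ← -1.250000 + 0.31·(-2.543033) = -2.038340
y(1.31) ≈ -2.0383

-2.0383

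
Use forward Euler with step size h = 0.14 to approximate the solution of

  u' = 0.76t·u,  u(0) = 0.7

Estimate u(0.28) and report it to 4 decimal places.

0.7104

Euler: u_{n+1} = u_n + h·f(t_n, u_n).
t=0.000000, u=0.700000: f=0.000000 → u ← 0.700000 + 0.14·0.000000 = 0.700000
t=0.140000, u=0.700000: f=0.074480 → u ← 0.700000 + 0.14·0.074480 = 0.710427
u(0.28) ≈ 0.7104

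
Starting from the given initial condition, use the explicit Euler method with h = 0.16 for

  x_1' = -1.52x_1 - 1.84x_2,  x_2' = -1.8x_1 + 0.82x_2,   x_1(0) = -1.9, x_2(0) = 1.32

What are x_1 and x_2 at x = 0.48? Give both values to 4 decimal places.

Euler on (x_1,x_2): x_1_{n+1} = x_1_n + h·x_1', x_2_{n+1} = x_2_n + h·x_2'.
0.000000: (-1.900000, 1.320000); f=(0.459200, 4.502400) → (-1.826528, 2.040384)
0.160000: (-1.826528, 2.040384); f=(-0.977984, 4.960865) → (-1.983005, 2.834122)
0.320000: (-1.983005, 2.834122); f=(-2.200617, 5.893390) → (-2.335104, 3.777065)
(x_1(0.48), x_2(0.48)) ≈ (-2.3351, 3.7771)

-2.3351, 3.7771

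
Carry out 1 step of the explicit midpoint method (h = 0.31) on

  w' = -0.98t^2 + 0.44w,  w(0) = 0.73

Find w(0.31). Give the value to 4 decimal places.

0.8291

Midpoint: k1 = f(t_n, w_n); k2 = f(t_n + h/2, w_n + (h/2)·k1); w_{n+1} = w_n + h·k2.
t=0.000000, w=0.730000:
  k1 = f(0.000000, 0.730000) = 0.321200
  k2 = f(0.155000, 0.779786) = 0.319561
  w ← 0.730000 + 0.31·0.319561 = 0.829064
w(0.31) ≈ 0.8291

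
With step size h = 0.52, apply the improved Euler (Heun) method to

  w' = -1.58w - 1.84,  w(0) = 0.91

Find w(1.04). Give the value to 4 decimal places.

Heun: k1 = f(t_n, w_n); k2 = f(t_n + h, w_n + h·k1); w_{n+1} = w_n + (h/2)·(k1 + k2).
t=0.000000, w=0.910000:
  k1 = f(0.000000, 0.910000) = -3.277800
  k2 = f(0.520000, -0.794456) = -0.584760
  w ← 0.910000 + (0.52/2)·(-3.277800 + (-0.584760)) = -0.094265
t=0.520000, w=-0.094265:
  k1 = f(0.520000, -0.094265) = -1.691061
  k2 = f(1.040000, -0.973617) = -0.301685
  w ← -0.094265 + (0.52/2)·(-1.691061 + (-0.301685)) = -0.612379
w(1.04) ≈ -0.6124

-0.6124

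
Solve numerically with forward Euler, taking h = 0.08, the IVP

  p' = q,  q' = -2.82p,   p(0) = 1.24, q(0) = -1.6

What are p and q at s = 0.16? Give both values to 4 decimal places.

0.9616, -2.1306

Euler on (p,q): p_{n+1} = p_n + h·p', q_{n+1} = q_n + h·q'.
0.000000: (1.240000, -1.600000); f=(-1.600000, -3.496800) → (1.112000, -1.879744)
0.080000: (1.112000, -1.879744); f=(-1.879744, -3.135840) → (0.961620, -2.130611)
(p(0.16), q(0.16)) ≈ (0.9616, -2.1306)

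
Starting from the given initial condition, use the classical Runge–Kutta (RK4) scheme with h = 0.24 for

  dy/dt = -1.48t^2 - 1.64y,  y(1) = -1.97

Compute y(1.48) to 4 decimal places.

-1.7006

RK4: k1 = f(t_n, y_n); k2 = f(t_n + h/2, y_n + (h/2)·k1); k3 = f(t_n + h/2, y_n + (h/2)·k2); k4 = f(t_n + h, y_n + h·k3); y_{n+1} = y_n + (h/6)·(k1 + 2k2 + 2k3 + k4).
t=1.000000, y=-1.970000:
  k1 = f(1.000000, -1.970000) = 1.750800
  k2 = f(1.120000, -1.759904) = 1.029731
  k3 = f(1.120000, -1.846432) = 1.171637
  k4 = f(1.240000, -1.688807) = 0.493996
  y ← -1.970000 + (0.24/6)·(k1 + 2k2 + 2k3 + k4) = -1.704099
t=1.240000, y=-1.704099:
  k1 = f(1.240000, -1.704099) = 0.519074
  k2 = f(1.360000, -1.641810) = -0.044840
  k3 = f(1.360000, -1.709480) = 0.066138
  k4 = f(1.480000, -1.688226) = -0.473102
  y ← -1.704099 + (0.24/6)·(k1 + 2k2 + 2k3 + k4) = -1.700556
y(1.48) ≈ -1.7006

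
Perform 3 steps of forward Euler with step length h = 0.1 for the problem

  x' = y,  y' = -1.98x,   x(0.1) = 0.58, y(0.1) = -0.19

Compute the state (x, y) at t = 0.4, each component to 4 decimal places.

Euler on (x,y): x_{n+1} = x_n + h·x', y_{n+1} = y_n + h·y'.
0.100000: (0.580000, -0.190000); f=(-0.190000, -1.148400) → (0.561000, -0.304840)
0.200000: (0.561000, -0.304840); f=(-0.304840, -1.110780) → (0.530516, -0.415918)
0.300000: (0.530516, -0.415918); f=(-0.415918, -1.050422) → (0.488924, -0.520960)
(x(0.4), y(0.4)) ≈ (0.4889, -0.5210)

0.4889, -0.5210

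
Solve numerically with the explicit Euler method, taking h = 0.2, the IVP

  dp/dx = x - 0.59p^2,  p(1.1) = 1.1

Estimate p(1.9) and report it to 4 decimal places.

Euler: p_{n+1} = p_n + h·f(x_n, p_n).
x=1.100000, p=1.100000: f=0.386100 → p ← 1.100000 + 0.2·0.386100 = 1.177220
x=1.300000, p=1.177220: f=0.482350 → p ← 1.177220 + 0.2·0.482350 = 1.273690
x=1.500000, p=1.273690: f=0.542851 → p ← 1.273690 + 0.2·0.542851 = 1.382260
x=1.700000, p=1.382260: f=0.572720 → p ← 1.382260 + 0.2·0.572720 = 1.496804
p(1.9) ≈ 1.4968

1.4968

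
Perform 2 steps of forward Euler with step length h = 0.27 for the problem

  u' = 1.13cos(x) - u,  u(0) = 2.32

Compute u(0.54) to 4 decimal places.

1.7531

Euler: u_{n+1} = u_n + h·f(x_n, u_n).
x=0.000000, u=2.320000: f=-1.190000 → u ← 2.320000 + 0.27·(-1.190000) = 1.998700
x=0.270000, u=1.998700: f=-0.909639 → u ← 1.998700 + 0.27·(-0.909639) = 1.753098
u(0.54) ≈ 1.7531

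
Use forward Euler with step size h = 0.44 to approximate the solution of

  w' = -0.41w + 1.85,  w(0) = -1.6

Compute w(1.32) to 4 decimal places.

1.1471

Euler: w_{n+1} = w_n + h·f(t_n, w_n).
t=0.000000, w=-1.600000: f=2.506000 → w ← -1.600000 + 0.44·2.506000 = -0.497360
t=0.440000, w=-0.497360: f=2.053918 → w ← -0.497360 + 0.44·2.053918 = 0.406364
t=0.880000, w=0.406364: f=1.683391 → w ← 0.406364 + 0.44·1.683391 = 1.147056
w(1.32) ≈ 1.1471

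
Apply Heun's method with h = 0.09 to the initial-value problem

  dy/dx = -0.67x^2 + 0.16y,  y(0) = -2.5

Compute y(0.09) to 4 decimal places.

-2.5365

Heun: k1 = f(x_n, y_n); k2 = f(x_n + h, y_n + h·k1); y_{n+1} = y_n + (h/2)·(k1 + k2).
x=0.000000, y=-2.500000:
  k1 = f(0.000000, -2.500000) = -0.400000
  k2 = f(0.090000, -2.536000) = -0.411187
  y ← -2.500000 + (0.09/2)·(-0.400000 + (-0.411187)) = -2.536503
y(0.09) ≈ -2.5365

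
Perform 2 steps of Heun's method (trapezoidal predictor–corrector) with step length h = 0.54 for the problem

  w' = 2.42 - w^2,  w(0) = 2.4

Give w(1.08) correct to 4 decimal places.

1.9062

Heun: k1 = f(s_n, w_n); k2 = f(s_n + h, w_n + h·k1); w_{n+1} = w_n + (h/2)·(k1 + k2).
s=0.000000, w=2.400000:
  k1 = f(0.000000, 2.400000) = -3.340000
  k2 = f(0.540000, 0.596400) = 2.064307
  w ← 2.400000 + (0.54/2)·(-3.340000 + 2.064307) = 2.055563
s=0.540000, w=2.055563:
  k1 = f(0.540000, 2.055563) = -1.805339
  k2 = f(1.080000, 1.080680) = 1.252131
  w ← 2.055563 + (0.54/2)·(-1.805339 + 1.252131) = 1.906197
w(1.08) ≈ 1.9062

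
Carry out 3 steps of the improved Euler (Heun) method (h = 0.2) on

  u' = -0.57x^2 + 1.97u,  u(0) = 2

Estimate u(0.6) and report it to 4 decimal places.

Heun: k1 = f(x_n, u_n); k2 = f(x_n + h, u_n + h·k1); u_{n+1} = u_n + (h/2)·(k1 + k2).
x=0.000000, u=2.000000:
  k1 = f(0.000000, 2.000000) = 3.940000
  k2 = f(0.200000, 2.788000) = 5.469560
  u ← 2.000000 + (0.2/2)·(3.940000 + 5.469560) = 2.940956
x=0.200000, u=2.940956:
  k1 = f(0.200000, 2.940956) = 5.770883
  k2 = f(0.400000, 4.095133) = 7.976211
  u ← 2.940956 + (0.2/2)·(5.770883 + 7.976211) = 4.315665
x=0.400000, u=4.315665:
  k1 = f(0.400000, 4.315665) = 8.410661
  k2 = f(0.600000, 5.997798) = 11.610461
  u ← 4.315665 + (0.2/2)·(8.410661 + 11.610461) = 6.317778
u(0.6) ≈ 6.3178

6.3178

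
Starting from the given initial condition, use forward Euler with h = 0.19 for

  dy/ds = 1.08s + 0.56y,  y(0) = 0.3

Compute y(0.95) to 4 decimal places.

Euler: y_{n+1} = y_n + h·f(s_n, y_n).
s=0.000000, y=0.300000: f=0.168000 → y ← 0.300000 + 0.19·0.168000 = 0.331920
s=0.190000, y=0.331920: f=0.391075 → y ← 0.331920 + 0.19·0.391075 = 0.406224
s=0.380000, y=0.406224: f=0.637886 → y ← 0.406224 + 0.19·0.637886 = 0.527423
s=0.570000, y=0.527423: f=0.910957 → y ← 0.527423 + 0.19·0.910957 = 0.700504
s=0.760000, y=0.700504: f=1.213082 → y ← 0.700504 + 0.19·1.213082 = 0.930990
y(0.95) ≈ 0.9310

0.9310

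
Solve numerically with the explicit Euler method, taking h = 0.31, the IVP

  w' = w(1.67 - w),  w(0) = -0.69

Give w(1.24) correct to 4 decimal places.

-15.3449

Euler: w_{n+1} = w_n + h·f(x_n, w_n).
x=0.000000, w=-0.690000: f=-1.628400 → w ← -0.690000 + 0.31·(-1.628400) = -1.194804
x=0.310000, w=-1.194804: f=-3.422879 → w ← -1.194804 + 0.31·(-3.422879) = -2.255897
x=0.620000, w=-2.255897: f=-8.856417 → w ← -2.255897 + 0.31·(-8.856417) = -5.001386
x=0.930000, w=-5.001386: f=-33.366173 → w ← -5.001386 + 0.31·(-33.366173) = -15.344900
w(1.24) ≈ -15.3449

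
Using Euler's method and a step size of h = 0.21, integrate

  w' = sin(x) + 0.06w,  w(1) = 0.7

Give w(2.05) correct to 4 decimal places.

1.7626

Euler: w_{n+1} = w_n + h·f(x_n, w_n).
x=1.000000, w=0.700000: f=0.883471 → w ← 0.700000 + 0.21·0.883471 = 0.885529
x=1.210000, w=0.885529: f=0.988748 → w ← 0.885529 + 0.21·0.988748 = 1.093166
x=1.420000, w=1.093166: f=1.054242 → w ← 1.093166 + 0.21·1.054242 = 1.314557
x=1.630000, w=1.314557: f=1.077121 → w ← 1.314557 + 0.21·1.077121 = 1.540752
x=1.840000, w=1.540752: f=1.056428 → w ← 1.540752 + 0.21·1.056428 = 1.762602
w(2.05) ≈ 1.7626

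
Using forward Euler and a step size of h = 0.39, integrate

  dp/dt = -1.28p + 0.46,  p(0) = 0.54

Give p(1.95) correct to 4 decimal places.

0.3651

Euler: p_{n+1} = p_n + h·f(t_n, p_n).
t=0.000000, p=0.540000: f=-0.231200 → p ← 0.540000 + 0.39·(-0.231200) = 0.449832
t=0.390000, p=0.449832: f=-0.115785 → p ← 0.449832 + 0.39·(-0.115785) = 0.404676
t=0.780000, p=0.404676: f=-0.057985 → p ← 0.404676 + 0.39·(-0.057985) = 0.382062
t=1.170000, p=0.382062: f=-0.029039 → p ← 0.382062 + 0.39·(-0.029039) = 0.370736
t=1.560000, p=0.370736: f=-0.014543 → p ← 0.370736 + 0.39·(-0.014543) = 0.365065
p(1.95) ≈ 0.3651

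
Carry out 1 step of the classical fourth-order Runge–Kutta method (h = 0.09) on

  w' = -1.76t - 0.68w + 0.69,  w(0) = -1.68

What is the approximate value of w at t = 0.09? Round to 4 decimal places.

-1.5270

RK4: k1 = f(t_n, w_n); k2 = f(t_n + h/2, w_n + (h/2)·k1); k3 = f(t_n + h/2, w_n + (h/2)·k2); k4 = f(t_n + h, w_n + h·k3); w_{n+1} = w_n + (h/6)·(k1 + 2k2 + 2k3 + k4).
t=0.000000, w=-1.680000:
  k1 = f(0.000000, -1.680000) = 1.832400
  k2 = f(0.045000, -1.597542) = 1.697129
  k3 = f(0.045000, -1.603629) = 1.701268
  k4 = f(0.090000, -1.526886) = 1.569882
  w ← -1.680000 + (0.09/6)·(k1 + 2k2 + 2k3 + k4) = -1.527014
w(0.09) ≈ -1.5270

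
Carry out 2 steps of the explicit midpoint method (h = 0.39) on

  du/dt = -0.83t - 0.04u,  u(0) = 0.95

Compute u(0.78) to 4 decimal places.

0.6703

Midpoint: k1 = f(t_n, u_n); k2 = f(t_n + h/2, u_n + (h/2)·k1); u_{n+1} = u_n + h·k2.
t=0.000000, u=0.950000:
  k1 = f(0.000000, 0.950000) = -0.038000
  k2 = f(0.195000, 0.942590) = -0.199554
  u ← 0.950000 + 0.39·(-0.199554) = 0.872174
t=0.390000, u=0.872174:
  k1 = f(0.390000, 0.872174) = -0.358587
  k2 = f(0.585000, 0.802250) = -0.517640
  u ← 0.872174 + 0.39·(-0.517640) = 0.670295
u(0.78) ≈ 0.6703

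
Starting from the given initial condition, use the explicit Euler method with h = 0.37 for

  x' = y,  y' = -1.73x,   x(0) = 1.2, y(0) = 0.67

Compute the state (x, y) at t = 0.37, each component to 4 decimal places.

1.4479, -0.0981

Euler on (x,y): x_{n+1} = x_n + h·x', y_{n+1} = y_n + h·y'.
0.000000: (1.200000, 0.670000); f=(0.670000, -2.076000) → (1.447900, -0.098120)
(x(0.37), y(0.37)) ≈ (1.4479, -0.0981)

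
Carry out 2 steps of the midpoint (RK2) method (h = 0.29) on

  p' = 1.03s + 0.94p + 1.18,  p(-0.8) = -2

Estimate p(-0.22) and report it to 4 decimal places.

-2.9615

Midpoint: k1 = f(s_n, p_n); k2 = f(s_n + h/2, p_n + (h/2)·k1); p_{n+1} = p_n + h·k2.
s=-0.800000, p=-2.000000:
  k1 = f(-0.800000, -2.000000) = -1.524000
  k2 = f(-0.655000, -2.220980) = -1.582371
  p ← -2.000000 + 0.29·(-1.582371) = -2.458888
s=-0.510000, p=-2.458888:
  k1 = f(-0.510000, -2.458888) = -1.656654
  k2 = f(-0.365000, -2.699103) = -1.733106
  p ← -2.458888 + 0.29·(-1.733106) = -2.961488
p(-0.22) ≈ -2.9615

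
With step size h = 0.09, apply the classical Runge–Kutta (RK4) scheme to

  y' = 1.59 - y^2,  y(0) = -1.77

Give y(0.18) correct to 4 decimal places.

RK4: k1 = f(t_n, y_n); k2 = f(t_n + h/2, y_n + (h/2)·k1); k3 = f(t_n + h/2, y_n + (h/2)·k2); k4 = f(t_n + h, y_n + h·k3); y_{n+1} = y_n + (h/6)·(k1 + 2k2 + 2k3 + k4).
t=0.000000, y=-1.770000:
  k1 = f(0.000000, -1.770000) = -1.542900
  k2 = f(0.045000, -1.839430) = -1.793505
  k3 = f(0.045000, -1.850708) = -1.835119
  k4 = f(0.090000, -1.935161) = -2.154847
  y ← -1.770000 + (0.09/6)·(k1 + 2k2 + 2k3 + k4) = -1.934325
t=0.090000, y=-1.934325:
  k1 = f(0.090000, -1.934325) = -2.151613
  k2 = f(0.135000, -2.031147) = -2.535560
  k3 = f(0.135000, -2.048425) = -2.606045
  k4 = f(0.180000, -2.168869) = -3.113993
  y ← -1.934325 + (0.09/6)·(k1 + 2k2 + 2k3 + k4) = -2.167557
y(0.18) ≈ -2.1676

-2.1676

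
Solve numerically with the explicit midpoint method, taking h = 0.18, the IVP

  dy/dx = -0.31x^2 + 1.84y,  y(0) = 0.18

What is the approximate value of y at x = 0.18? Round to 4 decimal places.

Midpoint: k1 = f(x_n, y_n); k2 = f(x_n + h/2, y_n + (h/2)·k1); y_{n+1} = y_n + h·k2.
x=0.000000, y=0.180000:
  k1 = f(0.000000, 0.180000) = 0.331200
  k2 = f(0.090000, 0.209808) = 0.383536
  y ← 0.180000 + 0.18·0.383536 = 0.249036
y(0.18) ≈ 0.2490

0.2490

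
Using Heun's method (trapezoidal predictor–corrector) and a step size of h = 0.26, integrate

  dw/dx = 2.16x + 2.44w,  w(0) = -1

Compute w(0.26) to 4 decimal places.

Heun: k1 = f(x_n, w_n); k2 = f(x_n + h, w_n + h·k1); w_{n+1} = w_n + (h/2)·(k1 + k2).
x=0.000000, w=-1.000000:
  k1 = f(0.000000, -1.000000) = -2.440000
  k2 = f(0.260000, -1.634400) = -3.426336
  w ← -1.000000 + (0.26/2)·(-2.440000 + (-3.426336)) = -1.762624
w(0.26) ≈ -1.7626

-1.7626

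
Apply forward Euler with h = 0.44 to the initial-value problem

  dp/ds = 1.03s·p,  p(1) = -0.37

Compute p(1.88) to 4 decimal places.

-0.8886

Euler: p_{n+1} = p_n + h·f(s_n, p_n).
s=1.000000, p=-0.370000: f=-0.381100 → p ← -0.370000 + 0.44·(-0.381100) = -0.537684
s=1.440000, p=-0.537684: f=-0.797493 → p ← -0.537684 + 0.44·(-0.797493) = -0.888581
p(1.88) ≈ -0.8886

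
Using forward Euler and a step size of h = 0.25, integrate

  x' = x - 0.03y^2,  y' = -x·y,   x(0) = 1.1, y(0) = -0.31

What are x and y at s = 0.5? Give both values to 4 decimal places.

Euler on (x,y): x_{n+1} = x_n + h·x', y_{n+1} = y_n + h·y'.
0.000000: (1.100000, -0.310000); f=(1.097117, 0.341000) → (1.374279, -0.224750)
0.250000: (1.374279, -0.224750); f=(1.372764, 0.308869) → (1.717470, -0.147533)
(x(0.5), y(0.5)) ≈ (1.7175, -0.1475)

1.7175, -0.1475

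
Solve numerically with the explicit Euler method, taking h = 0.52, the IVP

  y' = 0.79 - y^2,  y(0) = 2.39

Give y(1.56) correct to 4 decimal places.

0.6105

Euler: y_{n+1} = y_n + h·f(x_n, y_n).
x=0.000000, y=2.390000: f=-4.922100 → y ← 2.390000 + 0.52·(-4.922100) = -0.169492
x=0.520000, y=-0.169492: f=0.761272 → y ← -0.169492 + 0.52·0.761272 = 0.226370
x=1.040000, y=0.226370: f=0.738757 → y ← 0.226370 + 0.52·0.738757 = 0.610523
y(1.56) ≈ 0.6105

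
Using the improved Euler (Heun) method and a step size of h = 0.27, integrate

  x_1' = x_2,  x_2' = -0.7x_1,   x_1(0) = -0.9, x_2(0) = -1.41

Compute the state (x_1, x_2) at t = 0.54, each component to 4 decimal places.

Heun on (x_1,x_2): k1 = f(t_n, state_n); k2 = f(t_n + h, state_n + h·k1); state_{n+1} = state_n + (h/2)·(k1 + k2).
0.000000: (-0.900000, -1.410000)
  k1 = (-1.410000, 0.630000)
  predictor → (-1.280700, -1.239900)
  k2 = (-1.239900, 0.896490)
  → (-1.257737, -1.203924)
0.270000: (-1.257737, -1.203924)
  k1 = (-1.203924, 0.880416)
  predictor → (-1.582796, -0.966212)
  k2 = (-0.966212, 1.107957)
  → (-1.550705, -0.935494)
(x_1(0.54), x_2(0.54)) ≈ (-1.5507, -0.9355)

-1.5507, -0.9355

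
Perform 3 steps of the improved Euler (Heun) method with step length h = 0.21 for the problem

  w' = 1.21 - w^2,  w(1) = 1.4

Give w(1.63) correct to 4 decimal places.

1.1744

Heun: k1 = f(t_n, w_n); k2 = f(t_n + h, w_n + h·k1); w_{n+1} = w_n + (h/2)·(k1 + k2).
t=1.000000, w=1.400000:
  k1 = f(1.000000, 1.400000) = -0.750000
  k2 = f(1.210000, 1.242500) = -0.333806
  w ← 1.400000 + (0.21/2)·(-0.750000 + (-0.333806)) = 1.286200
t=1.210000, w=1.286200:
  k1 = f(1.210000, 1.286200) = -0.444311
  k2 = f(1.420000, 1.192895) = -0.212998
  w ← 1.286200 + (0.21/2)·(-0.444311 + (-0.212998)) = 1.217183
t=1.420000, w=1.217183:
  k1 = f(1.420000, 1.217183) = -0.271534
  k2 = f(1.630000, 1.160161) = -0.135973
  w ← 1.217183 + (0.21/2)·(-0.271534 + (-0.135973)) = 1.174395
w(1.63) ≈ 1.1744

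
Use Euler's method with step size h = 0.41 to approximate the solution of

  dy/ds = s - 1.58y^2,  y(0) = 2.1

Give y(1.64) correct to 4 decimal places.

Euler: y_{n+1} = y_n + h·f(s_n, y_n).
s=0.000000, y=2.100000: f=-6.967800 → y ← 2.100000 + 0.41·(-6.967800) = -0.756798
s=0.410000, y=-0.756798: f=-0.494934 → y ← -0.756798 + 0.41·(-0.494934) = -0.959721
s=0.820000, y=-0.959721: f=-0.635282 → y ← -0.959721 + 0.41·(-0.635282) = -1.220187
s=1.230000, y=-1.220187: f=-1.122392 → y ← -1.220187 + 0.41·(-1.122392) = -1.680367
y(1.64) ≈ -1.6804

-1.6804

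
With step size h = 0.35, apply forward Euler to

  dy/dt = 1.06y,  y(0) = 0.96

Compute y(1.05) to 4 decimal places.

Euler: y_{n+1} = y_n + h·f(t_n, y_n).
t=0.000000, y=0.960000: f=1.017600 → y ← 0.960000 + 0.35·1.017600 = 1.316160
t=0.350000, y=1.316160: f=1.395130 → y ← 1.316160 + 0.35·1.395130 = 1.804455
t=0.700000, y=1.804455: f=1.912723 → y ← 1.804455 + 0.35·1.912723 = 2.473908
y(1.05) ≈ 2.4739

2.4739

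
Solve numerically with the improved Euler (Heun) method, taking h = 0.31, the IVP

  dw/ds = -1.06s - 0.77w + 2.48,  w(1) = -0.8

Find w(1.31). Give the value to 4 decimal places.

-0.2951

Heun: k1 = f(s_n, w_n); k2 = f(s_n + h, w_n + h·k1); w_{n+1} = w_n + (h/2)·(k1 + k2).
s=1.000000, w=-0.800000:
  k1 = f(1.000000, -0.800000) = 2.036000
  k2 = f(1.310000, -0.168840) = 1.221407
  w ← -0.800000 + (0.31/2)·(2.036000 + 1.221407) = -0.295102
w(1.31) ≈ -0.2951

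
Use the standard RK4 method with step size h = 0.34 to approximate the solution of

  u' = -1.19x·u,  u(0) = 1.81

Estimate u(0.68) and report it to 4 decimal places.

RK4: k1 = f(x_n, u_n); k2 = f(x_n + h/2, u_n + (h/2)·k1); k3 = f(x_n + h/2, u_n + (h/2)·k2); k4 = f(x_n + h, u_n + h·k3); u_{n+1} = u_n + (h/6)·(k1 + 2k2 + 2k3 + k4).
x=0.000000, u=1.810000:
  k1 = f(0.000000, 1.810000) = 0.000000
  k2 = f(0.170000, 1.810000) = -0.366163
  k3 = f(0.170000, 1.747752) = -0.353570
  k4 = f(0.340000, 1.689786) = -0.683687
  u ← 1.810000 + (0.34/6)·(k1 + 2k2 + 2k3 + k4) = 1.689688
x=0.340000, u=1.689688:
  k1 = f(0.340000, 1.689688) = -0.683648
  k2 = f(0.510000, 1.573468) = -0.954938
  k3 = f(0.510000, 1.527349) = -0.926948
  k4 = f(0.680000, 1.374526) = -1.112266
  u ← 1.689688 + (0.34/6)·(k1 + 2k2 + 2k3 + k4) = 1.374639
u(0.68) ≈ 1.3746

1.3746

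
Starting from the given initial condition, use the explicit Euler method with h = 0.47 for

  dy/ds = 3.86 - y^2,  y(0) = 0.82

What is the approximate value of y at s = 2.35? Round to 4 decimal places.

Euler: y_{n+1} = y_n + h·f(s_n, y_n).
s=0.000000, y=0.820000: f=3.187600 → y ← 0.820000 + 0.47·3.187600 = 2.318172
s=0.470000, y=2.318172: f=-1.513921 → y ← 2.318172 + 0.47·(-1.513921) = 1.606629
s=0.940000, y=1.606629: f=1.278743 → y ← 1.606629 + 0.47·1.278743 = 2.207638
s=1.410000, y=2.207638: f=-1.013667 → y ← 2.207638 + 0.47·(-1.013667) = 1.731215
s=1.880000, y=1.731215: f=0.862895 → y ← 1.731215 + 0.47·0.862895 = 2.136776
y(2.35) ≈ 2.1368

2.1368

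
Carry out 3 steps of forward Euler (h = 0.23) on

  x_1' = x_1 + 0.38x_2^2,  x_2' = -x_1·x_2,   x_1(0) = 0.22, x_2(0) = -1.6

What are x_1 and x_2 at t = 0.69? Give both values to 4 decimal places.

1.1544, -1.0956

Euler on (x_1,x_2): x_1_{n+1} = x_1_n + h·x_1', x_2_{n+1} = x_2_n + h·x_2'.
0.000000: (0.220000, -1.600000); f=(1.192800, 0.352000) → (0.494344, -1.519040)
0.230000: (0.494344, -1.519040); f=(1.371187, 0.750928) → (0.809717, -1.346326)
0.460000: (0.809717, -1.346326); f=(1.498503, 1.090144) → (1.154373, -1.095593)
(x_1(0.69), x_2(0.69)) ≈ (1.1544, -1.0956)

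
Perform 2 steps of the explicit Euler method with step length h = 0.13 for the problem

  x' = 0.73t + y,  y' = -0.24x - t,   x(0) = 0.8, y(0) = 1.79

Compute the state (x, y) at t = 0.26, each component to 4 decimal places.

Euler on (x,y): x_{n+1} = x_n + h·x', y_{n+1} = y_n + h·y'.
0.000000: (0.800000, 1.790000); f=(1.790000, -0.192000) → (1.032700, 1.765040)
0.130000: (1.032700, 1.765040); f=(1.859940, -0.377848) → (1.274492, 1.715920)
(x(0.26), y(0.26)) ≈ (1.2745, 1.7159)

1.2745, 1.7159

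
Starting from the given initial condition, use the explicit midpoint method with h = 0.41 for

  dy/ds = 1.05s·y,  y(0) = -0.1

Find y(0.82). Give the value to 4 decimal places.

Midpoint: k1 = f(s_n, y_n); k2 = f(s_n + h/2, y_n + (h/2)·k1); y_{n+1} = y_n + h·k2.
s=0.000000, y=-0.100000:
  k1 = f(0.000000, -0.100000) = 0.000000
  k2 = f(0.205000, -0.100000) = -0.021525
  y ← -0.100000 + 0.41·(-0.021525) = -0.108825
s=0.410000, y=-0.108825:
  k1 = f(0.410000, -0.108825) = -0.046849
  k2 = f(0.615000, -0.118429) = -0.076476
  y ← -0.108825 + 0.41·(-0.076476) = -0.140180
y(0.82) ≈ -0.1402

-0.1402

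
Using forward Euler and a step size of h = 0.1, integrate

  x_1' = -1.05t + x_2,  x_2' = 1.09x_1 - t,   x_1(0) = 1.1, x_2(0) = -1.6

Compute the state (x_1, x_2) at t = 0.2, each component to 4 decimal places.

Euler on (x_1,x_2): x_1_{n+1} = x_1_n + h·x_1', x_2_{n+1} = x_2_n + h·x_2'.
0.000000: (1.100000, -1.600000); f=(-1.600000, 1.199000) → (0.940000, -1.480100)
0.100000: (0.940000, -1.480100); f=(-1.585100, 0.924600) → (0.781490, -1.387640)
(x_1(0.2), x_2(0.2)) ≈ (0.7815, -1.3876)

0.7815, -1.3876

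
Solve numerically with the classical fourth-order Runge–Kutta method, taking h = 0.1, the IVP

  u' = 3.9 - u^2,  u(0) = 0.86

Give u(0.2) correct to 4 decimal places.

RK4: k1 = f(s_n, u_n); k2 = f(s_n + h/2, u_n + (h/2)·k1); k3 = f(s_n + h/2, u_n + (h/2)·k2); k4 = f(s_n + h, u_n + h·k3); u_{n+1} = u_n + (h/6)·(k1 + 2k2 + 2k3 + k4).
s=0.000000, u=0.860000:
  k1 = f(0.000000, 0.860000) = 3.160400
  k2 = f(0.050000, 1.018020) = 2.863635
  k3 = f(0.050000, 1.003182) = 2.893626
  k4 = f(0.100000, 1.149363) = 2.578966
  u ← 0.860000 + (0.1/6)·(k1 + 2k2 + 2k3 + k4) = 1.147565
s=0.100000, u=1.147565:
  k1 = f(0.100000, 1.147565) = 2.583095
  k2 = f(0.150000, 1.276720) = 2.269987
  k3 = f(0.150000, 1.261064) = 2.309717
  k4 = f(0.200000, 1.378537) = 1.999637
  u ← 1.147565 + (0.1/6)·(k1 + 2k2 + 2k3 + k4) = 1.376600
u(0.2) ≈ 1.3766

1.3766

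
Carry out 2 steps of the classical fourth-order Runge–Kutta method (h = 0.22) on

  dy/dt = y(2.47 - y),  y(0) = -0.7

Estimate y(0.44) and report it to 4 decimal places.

-4.5833

RK4: k1 = f(t_n, y_n); k2 = f(t_n + h/2, y_n + (h/2)·k1); k3 = f(t_n + h/2, y_n + (h/2)·k2); k4 = f(t_n + h, y_n + h·k3); y_{n+1} = y_n + (h/6)·(k1 + 2k2 + 2k3 + k4).
t=0.000000, y=-0.700000:
  k1 = f(0.000000, -0.700000) = -2.219000
  k2 = f(0.110000, -0.944090) = -3.223208
  k3 = f(0.110000, -1.054553) = -3.716828
  k4 = f(0.220000, -1.517702) = -6.052144
  y ← -0.700000 + (0.22/6)·(k1 + 2k2 + 2k3 + k4) = -1.512211
t=0.220000, y=-1.512211:
  k1 = f(0.220000, -1.512211) = -6.021944
  k2 = f(0.330000, -2.174625) = -10.100318
  k3 = f(0.330000, -2.623246) = -13.360839
  k4 = f(0.440000, -4.451596) = -30.812147
  y ← -1.512211 + (0.22/6)·(k1 + 2k2 + 2k3 + k4) = -4.583279
y(0.44) ≈ -4.5833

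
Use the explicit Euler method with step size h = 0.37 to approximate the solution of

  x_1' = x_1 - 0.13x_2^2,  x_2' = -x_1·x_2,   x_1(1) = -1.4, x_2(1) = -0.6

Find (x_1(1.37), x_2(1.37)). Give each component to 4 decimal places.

-1.9353, -0.9108

Euler on (x_1,x_2): x_1_{n+1} = x_1_n + h·x_1', x_2_{n+1} = x_2_n + h·x_2'.
1.000000: (-1.400000, -0.600000); f=(-1.446800, -0.840000) → (-1.935316, -0.910800)
(x_1(1.37), x_2(1.37)) ≈ (-1.9353, -0.9108)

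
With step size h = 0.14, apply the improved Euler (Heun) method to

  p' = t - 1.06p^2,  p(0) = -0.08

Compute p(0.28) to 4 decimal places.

Heun: k1 = f(t_n, p_n); k2 = f(t_n + h, p_n + h·k1); p_{n+1} = p_n + (h/2)·(k1 + k2).
t=0.000000, p=-0.080000:
  k1 = f(0.000000, -0.080000) = -0.006784
  k2 = f(0.140000, -0.080950) = 0.133054
  p ← -0.080000 + (0.14/2)·(-0.006784 + 0.133054) = -0.071161
t=0.140000, p=-0.071161:
  k1 = f(0.140000, -0.071161) = 0.134632
  k2 = f(0.280000, -0.052313) = 0.277099
  p ← -0.071161 + (0.14/2)·(0.134632 + 0.277099) = -0.042340
p(0.28) ≈ -0.0423

-0.0423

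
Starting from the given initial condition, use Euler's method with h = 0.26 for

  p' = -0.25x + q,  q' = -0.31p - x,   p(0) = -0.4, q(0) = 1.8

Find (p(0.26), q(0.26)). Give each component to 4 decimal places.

0.0680, 1.8322

Euler on (p,q): p_{n+1} = p_n + h·p', q_{n+1} = q_n + h·q'.
0.000000: (-0.400000, 1.800000); f=(1.800000, 0.124000) → (0.068000, 1.832240)
(p(0.26), q(0.26)) ≈ (0.0680, 1.8322)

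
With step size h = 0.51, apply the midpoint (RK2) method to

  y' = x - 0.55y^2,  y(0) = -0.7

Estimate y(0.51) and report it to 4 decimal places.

-0.7357

Midpoint: k1 = f(x_n, y_n); k2 = f(x_n + h/2, y_n + (h/2)·k1); y_{n+1} = y_n + h·k2.
x=0.000000, y=-0.700000:
  k1 = f(0.000000, -0.700000) = -0.269500
  k2 = f(0.255000, -0.768722) = -0.070014
  y ← -0.700000 + 0.51·(-0.070014) = -0.735707
y(0.51) ≈ -0.7357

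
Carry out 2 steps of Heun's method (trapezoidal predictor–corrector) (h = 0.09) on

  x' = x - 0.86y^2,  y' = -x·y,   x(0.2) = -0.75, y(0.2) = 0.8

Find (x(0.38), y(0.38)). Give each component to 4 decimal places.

-1.0227, 0.9365

Heun on (x,y): k1 = f(t_n, state_n); k2 = f(t_n + h, state_n + h·k1); state_{n+1} = state_n + (h/2)·(k1 + k2).
0.200000: (-0.750000, 0.800000)
  k1 = (-1.300400, 0.600000)
  predictor → (-0.867036, 0.854000)
  k2 = (-1.494248, 0.740449)
  → (-0.875759, 0.860320)
0.290000: (-0.875759, 0.860320)
  k1 = (-1.512289, 0.753433)
  predictor → (-1.011865, 0.928129)
  k2 = (-1.752690, 0.939142)
  → (-1.022683, 0.936486)
(x(0.38), y(0.38)) ≈ (-1.0227, 0.9365)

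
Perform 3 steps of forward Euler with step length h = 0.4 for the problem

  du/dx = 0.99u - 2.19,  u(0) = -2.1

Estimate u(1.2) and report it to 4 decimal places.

Euler: u_{n+1} = u_n + h·f(x_n, u_n).
x=0.000000, u=-2.100000: f=-4.269000 → u ← -2.100000 + 0.4·(-4.269000) = -3.807600
x=0.400000, u=-3.807600: f=-5.959524 → u ← -3.807600 + 0.4·(-5.959524) = -6.191410
x=0.800000, u=-6.191410: f=-8.319496 → u ← -6.191410 + 0.4·(-8.319496) = -9.519208
u(1.2) ≈ -9.5192

-9.5192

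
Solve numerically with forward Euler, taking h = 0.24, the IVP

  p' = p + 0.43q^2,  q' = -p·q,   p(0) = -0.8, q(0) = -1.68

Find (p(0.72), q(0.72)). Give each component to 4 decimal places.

Euler on (p,q): p_{n+1} = p_n + h·p', q_{n+1} = q_n + h·q'.
0.000000: (-0.800000, -1.680000); f=(0.413632, -1.344000) → (-0.700728, -2.002560)
0.240000: (-0.700728, -2.002560); f=(1.023678, -1.403251) → (-0.455046, -2.339340)
0.480000: (-0.455046, -2.339340); f=(1.898135, -1.064507) → (0.000507, -2.594822)
(p(0.72), q(0.72)) ≈ (0.0005, -2.5948)

0.0005, -2.5948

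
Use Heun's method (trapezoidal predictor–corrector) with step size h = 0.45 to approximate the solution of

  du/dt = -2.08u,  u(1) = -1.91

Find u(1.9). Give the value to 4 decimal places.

-0.4814

Heun: k1 = f(t_n, u_n); k2 = f(t_n + h, u_n + h·k1); u_{n+1} = u_n + (h/2)·(k1 + k2).
t=1.000000, u=-1.910000:
  k1 = f(1.000000, -1.910000) = 3.972800
  k2 = f(1.450000, -0.122240) = 0.254259
  u ← -1.910000 + (0.45/2)·(3.972800 + 0.254259) = -0.958912
t=1.450000, u=-0.958912:
  k1 = f(1.450000, -0.958912) = 1.994536
  k2 = f(1.900000, -0.061370) = 0.127650
  u ← -0.958912 + (0.45/2)·(1.994536 + 0.127650) = -0.481420
u(1.9) ≈ -0.4814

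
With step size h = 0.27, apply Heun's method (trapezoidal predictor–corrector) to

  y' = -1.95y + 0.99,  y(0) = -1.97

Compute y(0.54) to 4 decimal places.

-0.4206

Heun: k1 = f(t_n, y_n); k2 = f(t_n + h, y_n + h·k1); y_{n+1} = y_n + (h/2)·(k1 + k2).
t=0.000000, y=-1.970000:
  k1 = f(0.000000, -1.970000) = 4.831500
  k2 = f(0.270000, -0.665495) = 2.287715
  y ← -1.970000 + (0.27/2)·(4.831500 + 2.287715) = -1.008906
t=0.270000, y=-1.008906:
  k1 = f(0.270000, -1.008906) = 2.957367
  k2 = f(0.540000, -0.210417) = 1.400313
  y ← -1.008906 + (0.27/2)·(2.957367 + 1.400313) = -0.420619
y(0.54) ≈ -0.4206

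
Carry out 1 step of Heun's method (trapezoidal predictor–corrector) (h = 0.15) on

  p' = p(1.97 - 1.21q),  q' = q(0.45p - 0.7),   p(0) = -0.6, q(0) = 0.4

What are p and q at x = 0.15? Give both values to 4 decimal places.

Heun on (p,q): k1 = f(x_n, state_n); k2 = f(x_n + h, state_n + h·k1); state_{n+1} = state_n + (h/2)·(k1 + k2).
0.000000: (-0.600000, 0.400000)
  k1 = (-0.891600, -0.388000)
  predictor → (-0.733740, 0.341800)
  k2 = (-1.142009, -0.352117)
  → (-0.752521, 0.344491)
(p(0.15), q(0.15)) ≈ (-0.7525, 0.3445)

-0.7525, 0.3445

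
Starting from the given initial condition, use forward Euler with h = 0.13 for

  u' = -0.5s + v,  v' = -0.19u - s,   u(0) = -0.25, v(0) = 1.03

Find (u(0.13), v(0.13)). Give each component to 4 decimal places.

Euler on (u,v): u_{n+1} = u_n + h·u', v_{n+1} = v_n + h·v'.
0.000000: (-0.250000, 1.030000); f=(1.030000, 0.047500) → (-0.116100, 1.036175)
(u(0.13), v(0.13)) ≈ (-0.1161, 1.0362)

-0.1161, 1.0362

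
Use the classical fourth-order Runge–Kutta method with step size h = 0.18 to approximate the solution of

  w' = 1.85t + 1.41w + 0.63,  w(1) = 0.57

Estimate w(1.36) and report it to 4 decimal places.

RK4: k1 = f(t_n, w_n); k2 = f(t_n + h/2, w_n + (h/2)·k1); k3 = f(t_n + h/2, w_n + (h/2)·k2); k4 = f(t_n + h, w_n + h·k3); w_{n+1} = w_n + (h/6)·(k1 + 2k2 + 2k3 + k4).
t=1.000000, w=0.570000:
  k1 = f(1.000000, 0.570000) = 3.283700
  k2 = f(1.090000, 0.865533) = 3.866902
  k3 = f(1.090000, 0.918021) = 3.940910
  k4 = f(1.180000, 1.279364) = 4.616903
  w ← 0.570000 + (0.18/6)·(k1 + 2k2 + 2k3 + k4) = 1.275487
t=1.180000, w=1.275487:
  k1 = f(1.180000, 1.275487) = 4.611436
  k2 = f(1.270000, 1.690516) = 5.363128
  k3 = f(1.270000, 1.758168) = 5.458517
  k4 = f(1.360000, 2.258020) = 6.329808
  w ← 1.275487 + (0.18/6)·(k1 + 2k2 + 2k3 + k4) = 2.253023
w(1.36) ≈ 2.2530

2.2530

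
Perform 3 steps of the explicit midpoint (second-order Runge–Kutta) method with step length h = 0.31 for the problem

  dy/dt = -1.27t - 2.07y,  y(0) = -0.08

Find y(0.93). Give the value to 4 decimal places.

Midpoint: k1 = f(t_n, y_n); k2 = f(t_n + h/2, y_n + (h/2)·k1); y_{n+1} = y_n + h·k2.
t=0.000000, y=-0.080000:
  k1 = f(0.000000, -0.080000) = 0.165600
  k2 = f(0.155000, -0.054332) = -0.084383
  y ← -0.080000 + 0.31·(-0.084383) = -0.106159
t=0.310000, y=-0.106159:
  k1 = f(0.310000, -0.106159) = -0.173952
  k2 = f(0.465000, -0.133121) = -0.314989
  y ← -0.106159 + 0.31·(-0.314989) = -0.203805
t=0.620000, y=-0.203805:
  k1 = f(0.620000, -0.203805) = -0.365523
  k2 = f(0.775000, -0.260461) = -0.445095
  y ← -0.203805 + 0.31·(-0.445095) = -0.341785
y(0.93) ≈ -0.3418

-0.3418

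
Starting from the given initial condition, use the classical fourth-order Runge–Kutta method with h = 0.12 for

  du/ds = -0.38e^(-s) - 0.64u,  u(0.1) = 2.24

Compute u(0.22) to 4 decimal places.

RK4: k1 = f(s_n, u_n); k2 = f(s_n + h/2, u_n + (h/2)·k1); k3 = f(s_n + h/2, u_n + (h/2)·k2); k4 = f(s_n + h, u_n + h·k3); u_{n+1} = u_n + (h/6)·(k1 + 2k2 + 2k3 + k4).
s=0.100000, u=2.240000:
  k1 = f(0.100000, 2.240000) = -1.777438
  k2 = f(0.160000, 2.133354) = -1.689161
  k3 = f(0.160000, 2.138650) = -1.692551
  k4 = f(0.220000, 2.036894) = -1.608569
  u ← 2.240000 + (0.12/6)·(k1 + 2k2 + 2k3 + k4) = 2.037011
u(0.22) ≈ 2.0370

2.0370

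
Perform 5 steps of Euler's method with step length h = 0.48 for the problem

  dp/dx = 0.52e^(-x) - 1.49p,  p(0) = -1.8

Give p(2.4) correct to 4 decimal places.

0.0630

Euler: p_{n+1} = p_n + h·f(x_n, p_n).
x=0.000000, p=-1.800000: f=3.202000 → p ← -1.800000 + 0.48·3.202000 = -0.263040
x=0.480000, p=-0.263040: f=0.713697 → p ← -0.263040 + 0.48·0.713697 = 0.079535
x=0.960000, p=0.079535: f=0.080598 → p ← 0.079535 + 0.48·0.080598 = 0.118222
x=1.440000, p=0.118222: f=-0.052948 → p ← 0.118222 + 0.48·(-0.052948) = 0.092807
x=1.920000, p=0.092807: f=-0.062046 → p ← 0.092807 + 0.48·(-0.062046) = 0.063024
p(2.4) ≈ 0.0630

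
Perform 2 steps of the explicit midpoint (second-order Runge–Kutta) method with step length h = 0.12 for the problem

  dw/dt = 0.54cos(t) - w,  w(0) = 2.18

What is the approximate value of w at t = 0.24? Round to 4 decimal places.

1.8298

Midpoint: k1 = f(t_n, w_n); k2 = f(t_n + h/2, w_n + (h/2)·k1); w_{n+1} = w_n + h·k2.
t=0.000000, w=2.180000:
  k1 = f(0.000000, 2.180000) = -1.640000
  k2 = f(0.060000, 2.081600) = -1.542572
  w ← 2.180000 + 0.12·(-1.542572) = 1.994891
t=0.120000, w=1.994891:
  k1 = f(0.120000, 1.994891) = -1.458775
  k2 = f(0.180000, 1.907365) = -1.376089
  w ← 1.994891 + 0.12·(-1.376089) = 1.829761
w(0.24) ≈ 1.8298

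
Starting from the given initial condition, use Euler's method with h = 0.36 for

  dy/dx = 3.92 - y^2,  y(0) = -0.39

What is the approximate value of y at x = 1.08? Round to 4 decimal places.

1.9524

Euler: y_{n+1} = y_n + h·f(x_n, y_n).
x=0.000000, y=-0.390000: f=3.767900 → y ← -0.390000 + 0.36·3.767900 = 0.966444
x=0.360000, y=0.966444: f=2.985986 → y ← 0.966444 + 0.36·2.985986 = 2.041399
x=0.720000, y=2.041399: f=-0.247310 → y ← 2.041399 + 0.36·(-0.247310) = 1.952367
y(1.08) ≈ 1.9524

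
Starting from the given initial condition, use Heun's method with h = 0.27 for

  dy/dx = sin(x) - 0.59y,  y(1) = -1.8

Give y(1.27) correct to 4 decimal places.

Heun: k1 = f(x_n, y_n); k2 = f(x_n + h, y_n + h·k1); y_{n+1} = y_n + (h/2)·(k1 + k2).
x=1.000000, y=-1.800000:
  k1 = f(1.000000, -1.800000) = 1.903471
  k2 = f(1.270000, -1.286063) = 1.713878
  y ← -1.800000 + (0.27/2)·(1.903471 + 1.713878) = -1.311658
y(1.27) ≈ -1.3117

-1.3117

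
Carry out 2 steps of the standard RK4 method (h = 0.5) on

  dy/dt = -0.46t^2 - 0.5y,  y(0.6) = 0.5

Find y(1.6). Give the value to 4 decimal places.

-0.1983

RK4: k1 = f(t_n, y_n); k2 = f(t_n + h/2, y_n + (h/2)·k1); k3 = f(t_n + h/2, y_n + (h/2)·k2); k4 = f(t_n + h, y_n + h·k3); y_{n+1} = y_n + (h/6)·(k1 + 2k2 + 2k3 + k4).
t=0.600000, y=0.500000:
  k1 = f(0.600000, 0.500000) = -0.415600
  k2 = f(0.850000, 0.396100) = -0.530400
  k3 = f(0.850000, 0.367400) = -0.516050
  k4 = f(1.100000, 0.241975) = -0.677588
  y ← 0.500000 + (0.5/6)·(k1 + 2k2 + 2k3 + k4) = 0.234493
t=1.100000, y=0.234493:
  k1 = f(1.100000, 0.234493) = -0.673846
  k2 = f(1.350000, 0.066031) = -0.871366
  k3 = f(1.350000, 0.016651) = -0.846676
  k4 = f(1.600000, -0.188845) = -1.083177
  y ← 0.234493 + (0.5/6)·(k1 + 2k2 + 2k3 + k4) = -0.198266
y(1.6) ≈ -0.1983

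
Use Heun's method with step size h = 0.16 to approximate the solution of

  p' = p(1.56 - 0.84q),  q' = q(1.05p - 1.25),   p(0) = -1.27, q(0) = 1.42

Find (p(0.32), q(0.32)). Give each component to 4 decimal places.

Heun on (p,q): k1 = f(t_n, state_n); k2 = f(t_n + h, state_n + h·k1); state_{n+1} = state_n + (h/2)·(k1 + k2).
0.000000: (-1.270000, 1.420000)
  k1 = (-0.466344, -3.668570)
  predictor → (-1.344615, 0.833029)
  k2 = (-1.156713, -2.217394)
  → (-1.399845, 0.949123)
0.160000: (-1.399845, 0.949123)
  k1 = (-1.067713, -2.581459)
  predictor → (-1.570679, 0.536089)
  k2 = (-1.742958, -1.554237)
  → (-1.624698, 0.618267)
(p(0.32), q(0.32)) ≈ (-1.6247, 0.6183)

-1.6247, 0.6183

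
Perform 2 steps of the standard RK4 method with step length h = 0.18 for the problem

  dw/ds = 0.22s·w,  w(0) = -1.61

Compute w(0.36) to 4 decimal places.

-1.6331

RK4: k1 = f(s_n, w_n); k2 = f(s_n + h/2, w_n + (h/2)·k1); k3 = f(s_n + h/2, w_n + (h/2)·k2); k4 = f(s_n + h, w_n + h·k3); w_{n+1} = w_n + (h/6)·(k1 + 2k2 + 2k3 + k4).
s=0.000000, w=-1.610000:
  k1 = f(0.000000, -1.610000) = 0.000000
  k2 = f(0.090000, -1.610000) = -0.031878
  k3 = f(0.090000, -1.612869) = -0.031935
  k4 = f(0.180000, -1.615748) = -0.063984
  w ← -1.610000 + (0.18/6)·(k1 + 2k2 + 2k3 + k4) = -1.615748
s=0.180000, w=-1.615748:
  k1 = f(0.180000, -1.615748) = -0.063984
  k2 = f(0.270000, -1.621507) = -0.096318
  k3 = f(0.270000, -1.624417) = -0.096490
  k4 = f(0.360000, -1.633117) = -0.129343
  w ← -1.615748 + (0.18/6)·(k1 + 2k2 + 2k3 + k4) = -1.633117
w(0.36) ≈ -1.6331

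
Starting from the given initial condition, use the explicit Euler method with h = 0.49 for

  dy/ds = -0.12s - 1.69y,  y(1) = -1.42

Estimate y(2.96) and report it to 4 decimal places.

-0.1694

Euler: y_{n+1} = y_n + h·f(s_n, y_n).
s=1.000000, y=-1.420000: f=2.279800 → y ← -1.420000 + 0.49·2.279800 = -0.302898
s=1.490000, y=-0.302898: f=0.333098 → y ← -0.302898 + 0.49·0.333098 = -0.139680
s=1.980000, y=-0.139680: f=-0.001541 → y ← -0.139680 + 0.49·(-0.001541) = -0.140435
s=2.470000, y=-0.140435: f=-0.059065 → y ← -0.140435 + 0.49·(-0.059065) = -0.169377
y(2.96) ≈ -0.1694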